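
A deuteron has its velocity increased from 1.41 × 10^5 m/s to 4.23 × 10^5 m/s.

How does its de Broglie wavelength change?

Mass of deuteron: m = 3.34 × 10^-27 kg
The wavelength decreases by a factor of 3.

Using λ = h/(mv):

Initial wavelength: λ₁ = h/(mv₁) = 1.41 × 10^-12 m
Final wavelength: λ₂ = h/(mv₂) = 4.69 × 10^-13 m

Since λ ∝ 1/v, when velocity increases by a factor of 3, the wavelength decreases by a factor of 3.

λ₂/λ₁ = v₁/v₂ = 1/3

The wavelength decreases by a factor of 3.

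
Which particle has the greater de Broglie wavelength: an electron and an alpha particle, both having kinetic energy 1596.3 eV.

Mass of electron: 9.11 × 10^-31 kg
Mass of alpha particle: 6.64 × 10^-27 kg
The electron has the longer wavelength.

Using λ = h/√(2mKE):

For electron: λ₁ = h/√(2m₁KE) = 3.07 × 10^-11 m
For alpha particle: λ₂ = h/√(2m₂KE) = 3.60 × 10^-13 m

Since λ ∝ 1/√m at constant kinetic energy, the lighter particle has the longer wavelength.

The electron has the longer de Broglie wavelength.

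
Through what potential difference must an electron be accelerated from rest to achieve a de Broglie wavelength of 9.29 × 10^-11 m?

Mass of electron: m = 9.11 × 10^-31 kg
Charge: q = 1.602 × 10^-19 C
174 V

From λ = h/√(2mqV), we solve for V:

λ² = h²/(2mqV)
V = h²/(2mqλ²)
V = (6.626 × 10^-34 J·s)² / (2 × 9.11 × 10^-31 kg × 1.602 × 10^-19 C × (9.29 × 10^-11 m)²)
V = 174 V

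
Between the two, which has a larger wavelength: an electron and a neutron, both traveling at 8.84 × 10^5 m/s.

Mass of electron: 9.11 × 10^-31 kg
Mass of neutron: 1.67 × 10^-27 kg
The electron has the longer wavelength.

Using λ = h/(mv), since both particles have the same velocity, the wavelength depends only on mass.

For electron: λ₁ = h/(m₁v) = 8.23 × 10^-10 m
For neutron: λ₂ = h/(m₂v) = 4.49 × 10^-13 m

Since λ ∝ 1/m at constant velocity, the lighter particle has the longer wavelength.

The electron has the longer de Broglie wavelength.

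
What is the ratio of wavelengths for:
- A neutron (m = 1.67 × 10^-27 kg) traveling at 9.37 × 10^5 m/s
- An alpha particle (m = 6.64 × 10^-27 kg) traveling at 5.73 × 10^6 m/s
λ₁/λ₂ = 24.3

Using λ = h/(mv):

λ₁ = h/(m₁v₁) = 4.23 × 10^-13 m
λ₂ = h/(m₂v₂) = 1.74 × 10^-14 m

Ratio λ₁/λ₂ = (m₂v₂)/(m₁v₁)
         = (6.64 × 10^-27 kg × 5.73 × 10^6 m/s) / (1.67 × 10^-27 kg × 9.37 × 10^5 m/s)
         = 24.3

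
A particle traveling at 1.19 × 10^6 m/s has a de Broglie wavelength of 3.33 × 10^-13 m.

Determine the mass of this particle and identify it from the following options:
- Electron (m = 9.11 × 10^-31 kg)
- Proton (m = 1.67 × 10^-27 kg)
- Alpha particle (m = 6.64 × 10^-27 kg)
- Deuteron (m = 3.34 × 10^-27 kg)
The particle is a proton.

From λ = h/(mv), solve for mass:

m = h/(λv)
m = (6.626 × 10^-34 J·s) / (3.33 × 10^-13 m × 1.19 × 10^6 m/s)
m = 1.67 × 10^-27 kg

Comparing with the listed masses, this is closest to a proton.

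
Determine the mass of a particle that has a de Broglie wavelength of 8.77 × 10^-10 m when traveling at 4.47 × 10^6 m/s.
1.69 × 10^-31 kg

From the de Broglie relation λ = h/(mv), we solve for m:

m = h/(λv)
m = (6.626 × 10^-34 J·s) / (8.77 × 10^-10 m × 4.47 × 10^6 m/s)
m = 1.69 × 10^-31 kg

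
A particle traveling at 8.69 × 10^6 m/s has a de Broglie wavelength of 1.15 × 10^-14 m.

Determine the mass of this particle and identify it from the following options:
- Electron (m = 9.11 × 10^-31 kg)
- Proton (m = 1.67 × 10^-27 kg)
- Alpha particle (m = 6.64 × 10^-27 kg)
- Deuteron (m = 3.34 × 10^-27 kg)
The particle is an alpha particle.

From λ = h/(mv), solve for mass:

m = h/(λv)
m = (6.626 × 10^-34 J·s) / (1.15 × 10^-14 m × 8.69 × 10^6 m/s)
m = 6.63 × 10^-27 kg

Comparing with the listed masses, this is closest to an alpha particle.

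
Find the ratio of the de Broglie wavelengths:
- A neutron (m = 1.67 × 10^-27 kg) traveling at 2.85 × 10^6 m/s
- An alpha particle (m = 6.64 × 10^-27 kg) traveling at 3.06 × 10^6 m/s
λ₁/λ₂ = 4.27

Using λ = h/(mv):

λ₁ = h/(m₁v₁) = 1.39 × 10^-13 m
λ₂ = h/(m₂v₂) = 3.26 × 10^-14 m

Ratio λ₁/λ₂ = (m₂v₂)/(m₁v₁)
         = (6.64 × 10^-27 kg × 3.06 × 10^6 m/s) / (1.67 × 10^-27 kg × 2.85 × 10^6 m/s)
         = 4.27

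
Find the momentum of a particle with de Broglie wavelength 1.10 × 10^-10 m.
6.02 × 10^-24 kg·m/s

From the de Broglie relation λ = h/p, we solve for p:

p = h/λ
p = (6.626 × 10^-34 J·s) / (1.10 × 10^-10 m)
p = 6.02 × 10^-24 kg·m/s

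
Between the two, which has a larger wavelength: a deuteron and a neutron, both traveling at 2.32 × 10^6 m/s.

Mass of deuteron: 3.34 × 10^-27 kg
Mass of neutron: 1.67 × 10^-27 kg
The neutron has the longer wavelength.

Using λ = h/(mv), since both particles have the same velocity, the wavelength depends only on mass.

For deuteron: λ₁ = h/(m₁v) = 8.55 × 10^-14 m
For neutron: λ₂ = h/(m₂v) = 1.71 × 10^-13 m

Since λ ∝ 1/m at constant velocity, the lighter particle has the longer wavelength.

The neutron has the longer de Broglie wavelength.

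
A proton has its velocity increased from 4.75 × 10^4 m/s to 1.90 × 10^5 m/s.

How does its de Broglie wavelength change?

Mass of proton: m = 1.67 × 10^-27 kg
The wavelength decreases by a factor of 4.

Using λ = h/(mv):

Initial wavelength: λ₁ = h/(mv₁) = 8.35 × 10^-12 m
Final wavelength: λ₂ = h/(mv₂) = 2.09 × 10^-12 m

Since λ ∝ 1/v, when velocity increases by a factor of 4, the wavelength decreases by a factor of 4.

λ₂/λ₁ = v₁/v₂ = 1/4

The wavelength decreases by a factor of 4.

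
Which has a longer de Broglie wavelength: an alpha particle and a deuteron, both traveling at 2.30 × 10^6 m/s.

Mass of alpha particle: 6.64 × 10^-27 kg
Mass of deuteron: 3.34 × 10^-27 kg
The deuteron has the longer wavelength.

Using λ = h/(mv), since both particles have the same velocity, the wavelength depends only on mass.

For alpha particle: λ₁ = h/(m₁v) = 4.34 × 10^-14 m
For deuteron: λ₂ = h/(m₂v) = 8.63 × 10^-14 m

Since λ ∝ 1/m at constant velocity, the lighter particle has the longer wavelength.

The deuteron has the longer de Broglie wavelength.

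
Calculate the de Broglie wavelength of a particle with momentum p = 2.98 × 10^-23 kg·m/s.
2.22 × 10^-11 m

Using the de Broglie relation λ = h/p:

λ = h/p
λ = (6.626 × 10^-34 J·s) / (2.98 × 10^-23 kg·m/s)
λ = 2.22 × 10^-11 m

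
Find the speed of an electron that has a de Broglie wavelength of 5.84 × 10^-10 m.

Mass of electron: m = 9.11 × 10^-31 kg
1.25 × 10^6 m/s

From the de Broglie relation λ = h/(mv), we solve for v:

v = h/(mλ)
v = (6.626 × 10^-34 J·s) / (9.11 × 10^-31 kg × 5.84 × 10^-10 m)
v = 1.25 × 10^6 m/s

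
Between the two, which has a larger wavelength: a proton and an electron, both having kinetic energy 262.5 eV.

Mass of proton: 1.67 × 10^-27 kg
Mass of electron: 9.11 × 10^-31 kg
The electron has the longer wavelength.

Using λ = h/√(2mKE):

For proton: λ₁ = h/√(2m₁KE) = 1.77 × 10^-12 m
For electron: λ₂ = h/√(2m₂KE) = 7.57 × 10^-11 m

Since λ ∝ 1/√m at constant kinetic energy, the lighter particle has the longer wavelength.

The electron has the longer de Broglie wavelength.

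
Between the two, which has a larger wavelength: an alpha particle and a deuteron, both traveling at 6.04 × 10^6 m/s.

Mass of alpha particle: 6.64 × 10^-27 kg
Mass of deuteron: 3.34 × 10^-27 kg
The deuteron has the longer wavelength.

Using λ = h/(mv), since both particles have the same velocity, the wavelength depends only on mass.

For alpha particle: λ₁ = h/(m₁v) = 1.65 × 10^-14 m
For deuteron: λ₂ = h/(m₂v) = 3.28 × 10^-14 m

Since λ ∝ 1/m at constant velocity, the lighter particle has the longer wavelength.

The deuteron has the longer de Broglie wavelength.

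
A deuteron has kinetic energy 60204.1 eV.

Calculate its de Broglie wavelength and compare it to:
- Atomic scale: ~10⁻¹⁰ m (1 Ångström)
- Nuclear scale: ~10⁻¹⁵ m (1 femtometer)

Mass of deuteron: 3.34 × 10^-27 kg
λ = 8.25 × 10^-14 m, which is between nuclear and atomic scales.

Using λ = h/√(2mKE):

KE = 60204.1 eV = 9.646 × 10^-15 J

λ = h/√(2mKE)
λ = (6.626 × 10^-34 J·s) / √(2 × 3.34 × 10^-27 kg × 9.646 × 10^-15 J)
λ = 8.25 × 10^-14 m

Comparison:
- Atomic scale (10⁻¹⁰ m): λ is 0.00083× this size
- Nuclear scale (10⁻¹⁵ m): λ is 83× this size

The wavelength is between nuclear and atomic scales.

This wavelength is appropriate for probing atomic structure but too large for nuclear physics experiments.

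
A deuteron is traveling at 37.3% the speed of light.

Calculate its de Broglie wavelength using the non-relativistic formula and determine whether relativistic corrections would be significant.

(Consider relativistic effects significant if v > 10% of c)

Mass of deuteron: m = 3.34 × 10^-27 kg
Yes, relativistic corrections are needed.

Using the non-relativistic de Broglie formula λ = h/(mv):

v = 37.3% × c = 1.118 × 10^8 m/s

λ = h/(mv)
λ = (6.626 × 10^-34 J·s) / (3.34 × 10^-27 kg × 1.118 × 10^8 m/s)
λ = 1.77 × 10^-15 m

Since v = 37.3% of c > 10% of c, relativistic corrections ARE significant and the actual wavelength would differ from this non-relativistic estimate.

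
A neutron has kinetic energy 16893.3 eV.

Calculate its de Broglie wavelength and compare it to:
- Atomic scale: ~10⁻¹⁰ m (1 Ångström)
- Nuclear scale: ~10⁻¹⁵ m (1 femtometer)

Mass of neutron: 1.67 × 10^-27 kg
λ = 2.20 × 10^-13 m, which is between nuclear and atomic scales.

Using λ = h/√(2mKE):

KE = 16893.3 eV = 2.707 × 10^-15 J

λ = h/√(2mKE)
λ = (6.626 × 10^-34 J·s) / √(2 × 1.67 × 10^-27 kg × 2.707 × 10^-15 J)
λ = 2.20 × 10^-13 m

Comparison:
- Atomic scale (10⁻¹⁰ m): λ is 0.0022× this size
- Nuclear scale (10⁻¹⁵ m): λ is 2.2e+02× this size

The wavelength is between nuclear and atomic scales.

This wavelength is appropriate for probing atomic structure but too large for nuclear physics experiments.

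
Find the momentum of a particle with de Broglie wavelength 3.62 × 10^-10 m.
1.83 × 10^-24 kg·m/s

From the de Broglie relation λ = h/p, we solve for p:

p = h/λ
p = (6.626 × 10^-34 J·s) / (3.62 × 10^-10 m)
p = 1.83 × 10^-24 kg·m/s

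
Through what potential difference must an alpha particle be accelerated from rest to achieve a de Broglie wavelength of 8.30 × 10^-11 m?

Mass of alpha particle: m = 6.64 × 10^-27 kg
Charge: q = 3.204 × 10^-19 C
1.50 × 10^-2 V

From λ = h/√(2mqV), we solve for V:

λ² = h²/(2mqV)
V = h²/(2mqλ²)
V = (6.626 × 10^-34 J·s)² / (2 × 6.64 × 10^-27 kg × 3.204 × 10^-19 C × (8.30 × 10^-11 m)²)
V = 1.50 × 10^-2 V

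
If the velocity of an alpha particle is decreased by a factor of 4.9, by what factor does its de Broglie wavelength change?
The wavelength increases by a factor of 4.9.

From λ = h/(mv), the wavelength is inversely proportional to velocity:

λ ∝ 1/v

If v → v/4.9, then λ → 4.9λ

When velocity is decreased by a factor of 4.9, the wavelength increases by a factor of 4.9.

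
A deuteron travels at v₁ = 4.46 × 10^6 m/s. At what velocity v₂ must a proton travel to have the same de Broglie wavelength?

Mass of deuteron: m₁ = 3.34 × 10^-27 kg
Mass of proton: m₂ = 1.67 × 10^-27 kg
v₂ = 8.92 × 10^6 m/s

For equal de Broglie wavelengths: λ₁ = λ₂

h/(m₁v₁) = h/(m₂v₂)
m₁v₁ = m₂v₂
v₂ = v₁ · (m₁/m₂)

v₂ = 4.46 × 10^6 m/s × (3.34 × 10^-27 kg / 1.67 × 10^-27 kg)
v₂ = 8.92 × 10^6 m/s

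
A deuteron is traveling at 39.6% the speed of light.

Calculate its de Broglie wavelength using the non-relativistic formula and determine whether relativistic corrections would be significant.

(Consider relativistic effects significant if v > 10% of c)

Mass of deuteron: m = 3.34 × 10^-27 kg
Yes, relativistic corrections are needed.

Using the non-relativistic de Broglie formula λ = h/(mv):

v = 39.6% × c = 1.187 × 10^8 m/s

λ = h/(mv)
λ = (6.626 × 10^-34 J·s) / (3.34 × 10^-27 kg × 1.187 × 10^8 m/s)
λ = 1.67 × 10^-15 m

Since v = 39.6% of c > 10% of c, relativistic corrections ARE significant and the actual wavelength would differ from this non-relativistic estimate.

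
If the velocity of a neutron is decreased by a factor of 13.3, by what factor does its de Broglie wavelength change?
The wavelength increases by a factor of 13.3.

From λ = h/(mv), the wavelength is inversely proportional to velocity:

λ ∝ 1/v

If v → v/13.3, then λ → 13.3λ

When velocity is decreased by a factor of 13.3, the wavelength increases by a factor of 13.3.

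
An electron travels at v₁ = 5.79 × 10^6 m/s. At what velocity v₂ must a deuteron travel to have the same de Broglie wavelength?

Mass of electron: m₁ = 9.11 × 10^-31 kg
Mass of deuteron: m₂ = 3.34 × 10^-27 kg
v₂ = 1.58 × 10^3 m/s

For equal de Broglie wavelengths: λ₁ = λ₂

h/(m₁v₁) = h/(m₂v₂)
m₁v₁ = m₂v₂
v₂ = v₁ · (m₁/m₂)

v₂ = 5.79 × 10^6 m/s × (9.11 × 10^-31 kg / 3.34 × 10^-27 kg)
v₂ = 1.58 × 10^3 m/s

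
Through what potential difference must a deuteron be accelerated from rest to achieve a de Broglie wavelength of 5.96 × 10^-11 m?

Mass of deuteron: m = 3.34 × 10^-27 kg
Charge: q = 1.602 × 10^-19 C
1.15 × 10^-1 V

From λ = h/√(2mqV), we solve for V:

λ² = h²/(2mqV)
V = h²/(2mqλ²)
V = (6.626 × 10^-34 J·s)² / (2 × 3.34 × 10^-27 kg × 1.602 × 10^-19 C × (5.96 × 10^-11 m)²)
V = 1.15 × 10^-1 V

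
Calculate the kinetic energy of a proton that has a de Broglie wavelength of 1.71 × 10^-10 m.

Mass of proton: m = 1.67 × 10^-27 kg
4.50 × 10^-21 J (or 0.0281 eV)

From λ = h/√(2mKE), we solve for KE:

λ² = h²/(2mKE)
KE = h²/(2mλ²)
KE = (6.626 × 10^-34 J·s)² / (2 × 1.67 × 10^-27 kg × (1.71 × 10^-10 m)²)
KE = 4.50 × 10^-21 J
KE = 0.0281 eV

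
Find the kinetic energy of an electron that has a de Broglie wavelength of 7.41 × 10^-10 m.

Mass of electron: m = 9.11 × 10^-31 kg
4.39 × 10^-19 J (or 2.74 eV)

From λ = h/√(2mKE), we solve for KE:

λ² = h²/(2mKE)
KE = h²/(2mλ²)
KE = (6.626 × 10^-34 J·s)² / (2 × 9.11 × 10^-31 kg × (7.41 × 10^-10 m)²)
KE = 4.39 × 10^-19 J
KE = 2.74 eV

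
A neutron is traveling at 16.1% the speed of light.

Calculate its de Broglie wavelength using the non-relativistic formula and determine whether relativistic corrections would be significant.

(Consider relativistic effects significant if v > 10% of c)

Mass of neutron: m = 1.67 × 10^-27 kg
Yes, relativistic corrections are needed.

Using the non-relativistic de Broglie formula λ = h/(mv):

v = 16.1% × c = 4.827 × 10^7 m/s

λ = h/(mv)
λ = (6.626 × 10^-34 J·s) / (1.67 × 10^-27 kg × 4.827 × 10^7 m/s)
λ = 8.22 × 10^-15 m

Since v = 16.1% of c > 10% of c, relativistic corrections ARE significant and the actual wavelength would differ from this non-relativistic estimate.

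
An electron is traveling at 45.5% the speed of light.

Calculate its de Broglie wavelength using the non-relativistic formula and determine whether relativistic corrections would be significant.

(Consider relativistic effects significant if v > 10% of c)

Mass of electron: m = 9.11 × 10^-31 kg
Yes, relativistic corrections are needed.

Using the non-relativistic de Broglie formula λ = h/(mv):

v = 45.5% × c = 1.364 × 10^8 m/s

λ = h/(mv)
λ = (6.626 × 10^-34 J·s) / (9.11 × 10^-31 kg × 1.364 × 10^8 m/s)
λ = 5.33 × 10^-12 m

Since v = 45.5% of c > 10% of c, relativistic corrections ARE significant and the actual wavelength would differ from this non-relativistic estimate.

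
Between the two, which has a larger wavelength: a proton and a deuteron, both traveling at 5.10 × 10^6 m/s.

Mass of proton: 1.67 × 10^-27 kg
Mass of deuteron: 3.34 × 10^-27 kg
The proton has the longer wavelength.

Using λ = h/(mv), since both particles have the same velocity, the wavelength depends only on mass.

For proton: λ₁ = h/(m₁v) = 7.78 × 10^-14 m
For deuteron: λ₂ = h/(m₂v) = 3.89 × 10^-14 m

Since λ ∝ 1/m at constant velocity, the lighter particle has the longer wavelength.

The proton has the longer de Broglie wavelength.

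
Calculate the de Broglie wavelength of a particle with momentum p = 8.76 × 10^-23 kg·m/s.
7.56 × 10^-12 m

Using the de Broglie relation λ = h/p:

λ = h/p
λ = (6.626 × 10^-34 J·s) / (8.76 × 10^-23 kg·m/s)
λ = 7.56 × 10^-12 m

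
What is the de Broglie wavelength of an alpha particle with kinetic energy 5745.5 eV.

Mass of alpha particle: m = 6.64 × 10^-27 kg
1.90 × 10^-13 m

Using λ = h/√(2mKE):

First convert KE to Joules: KE = 5745.5 eV = 9.205 × 10^-16 J

λ = h/√(2mKE)
λ = (6.626 × 10^-34 J·s) / √(2 × 6.64 × 10^-27 kg × 9.205 × 10^-16 J)
λ = 1.90 × 10^-13 m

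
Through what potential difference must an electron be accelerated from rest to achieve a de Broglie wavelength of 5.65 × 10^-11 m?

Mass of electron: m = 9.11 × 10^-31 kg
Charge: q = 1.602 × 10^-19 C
471 V

From λ = h/√(2mqV), we solve for V:

λ² = h²/(2mqV)
V = h²/(2mqλ²)
V = (6.626 × 10^-34 J·s)² / (2 × 9.11 × 10^-31 kg × 1.602 × 10^-19 C × (5.65 × 10^-11 m)²)
V = 471 V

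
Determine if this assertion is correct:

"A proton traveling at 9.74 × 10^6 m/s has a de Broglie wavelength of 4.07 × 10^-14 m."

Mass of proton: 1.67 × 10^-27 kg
True

The claim is correct.

Using λ = h/(mv):
λ = (6.626 × 10^-34 J·s) / (1.67 × 10^-27 kg × 9.74 × 10^6 m/s)
λ = 4.07 × 10^-14 m

This matches the claimed value.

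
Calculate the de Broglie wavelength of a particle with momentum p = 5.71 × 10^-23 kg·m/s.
1.16 × 10^-11 m

Using the de Broglie relation λ = h/p:

λ = h/p
λ = (6.626 × 10^-34 J·s) / (5.71 × 10^-23 kg·m/s)
λ = 1.16 × 10^-11 m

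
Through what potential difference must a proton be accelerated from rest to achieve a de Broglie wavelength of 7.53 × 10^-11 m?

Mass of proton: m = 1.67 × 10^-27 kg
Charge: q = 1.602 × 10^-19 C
1.45 × 10^-1 V

From λ = h/√(2mqV), we solve for V:

λ² = h²/(2mqV)
V = h²/(2mqλ²)
V = (6.626 × 10^-34 J·s)² / (2 × 1.67 × 10^-27 kg × 1.602 × 10^-19 C × (7.53 × 10^-11 m)²)
V = 1.45 × 10^-1 V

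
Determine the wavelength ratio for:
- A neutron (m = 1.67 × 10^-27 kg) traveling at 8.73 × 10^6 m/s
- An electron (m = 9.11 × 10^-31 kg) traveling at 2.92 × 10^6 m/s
λ₁/λ₂ = 1.82 × 10^-4

Using λ = h/(mv):

λ₁ = h/(m₁v₁) = 4.54 × 10^-14 m
λ₂ = h/(m₂v₂) = 2.49 × 10^-10 m

Ratio λ₁/λ₂ = (m₂v₂)/(m₁v₁)
         = (9.11 × 10^-31 kg × 2.92 × 10^6 m/s) / (1.67 × 10^-27 kg × 8.73 × 10^6 m/s)
         = 1.82 × 10^-4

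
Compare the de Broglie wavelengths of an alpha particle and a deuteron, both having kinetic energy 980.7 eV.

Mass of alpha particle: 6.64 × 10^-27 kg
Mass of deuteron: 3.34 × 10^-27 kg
The deuteron has the longer wavelength.

Using λ = h/√(2mKE):

For alpha particle: λ₁ = h/√(2m₁KE) = 4.59 × 10^-13 m
For deuteron: λ₂ = h/√(2m₂KE) = 6.47 × 10^-13 m

Since λ ∝ 1/√m at constant kinetic energy, the lighter particle has the longer wavelength.

The deuteron has the longer de Broglie wavelength.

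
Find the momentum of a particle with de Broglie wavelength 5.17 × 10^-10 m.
1.28 × 10^-24 kg·m/s

From the de Broglie relation λ = h/p, we solve for p:

p = h/λ
p = (6.626 × 10^-34 J·s) / (5.17 × 10^-10 m)
p = 1.28 × 10^-24 kg·m/s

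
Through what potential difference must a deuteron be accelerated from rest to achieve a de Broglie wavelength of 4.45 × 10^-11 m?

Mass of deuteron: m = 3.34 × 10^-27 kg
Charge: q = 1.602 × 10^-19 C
2.07 × 10^-1 V

From λ = h/√(2mqV), we solve for V:

λ² = h²/(2mqV)
V = h²/(2mqλ²)
V = (6.626 × 10^-34 J·s)² / (2 × 3.34 × 10^-27 kg × 1.602 × 10^-19 C × (4.45 × 10^-11 m)²)
V = 2.07 × 10^-1 V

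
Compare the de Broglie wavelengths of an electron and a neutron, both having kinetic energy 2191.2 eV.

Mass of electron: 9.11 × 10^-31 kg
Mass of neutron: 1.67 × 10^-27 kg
The electron has the longer wavelength.

Using λ = h/√(2mKE):

For electron: λ₁ = h/√(2m₁KE) = 2.62 × 10^-11 m
For neutron: λ₂ = h/√(2m₂KE) = 6.12 × 10^-13 m

Since λ ∝ 1/√m at constant kinetic energy, the lighter particle has the longer wavelength.

The electron has the longer de Broglie wavelength.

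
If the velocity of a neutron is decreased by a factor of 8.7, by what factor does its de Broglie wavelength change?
The wavelength increases by a factor of 8.7.

From λ = h/(mv), the wavelength is inversely proportional to velocity:

λ ∝ 1/v

If v → v/8.7, then λ → 8.7λ

When velocity is decreased by a factor of 8.7, the wavelength increases by a factor of 8.7.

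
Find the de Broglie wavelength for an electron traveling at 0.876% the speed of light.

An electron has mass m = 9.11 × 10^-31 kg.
2.77 × 10^-10 m

Using the de Broglie relation λ = h/(mv):

v = 0.876% × c = 2.626 × 10^6 m/s

λ = h/(mv)
λ = (6.626 × 10^-34 J·s) / (9.11 × 10^-31 kg × 2.626 × 10^6 m/s)
λ = 2.77 × 10^-10 m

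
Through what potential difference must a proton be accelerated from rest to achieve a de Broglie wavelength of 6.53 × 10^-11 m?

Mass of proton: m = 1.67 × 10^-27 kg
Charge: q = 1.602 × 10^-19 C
1.92 × 10^-1 V

From λ = h/√(2mqV), we solve for V:

λ² = h²/(2mqV)
V = h²/(2mqλ²)
V = (6.626 × 10^-34 J·s)² / (2 × 1.67 × 10^-27 kg × 1.602 × 10^-19 C × (6.53 × 10^-11 m)²)
V = 1.92 × 10^-1 V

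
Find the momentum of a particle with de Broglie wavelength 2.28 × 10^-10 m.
2.91 × 10^-24 kg·m/s

From the de Broglie relation λ = h/p, we solve for p:

p = h/λ
p = (6.626 × 10^-34 J·s) / (2.28 × 10^-10 m)
p = 2.91 × 10^-24 kg·m/s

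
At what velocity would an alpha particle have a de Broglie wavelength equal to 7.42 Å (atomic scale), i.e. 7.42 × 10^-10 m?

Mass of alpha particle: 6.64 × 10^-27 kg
1.34 × 10^2 m/s

From λ = h/(mv), solve for v:

v = h/(mλ)
v = (6.626 × 10^-34 J·s) / (6.64 × 10^-27 kg × 7.42 × 10^-10 m)
v = 1.34 × 10^2 m/s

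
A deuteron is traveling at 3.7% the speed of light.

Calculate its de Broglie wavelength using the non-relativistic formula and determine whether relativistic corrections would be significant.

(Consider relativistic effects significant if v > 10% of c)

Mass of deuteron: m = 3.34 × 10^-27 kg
No, relativistic corrections are not needed.

Using the non-relativistic de Broglie formula λ = h/(mv):

v = 3.7% × c = 1.109 × 10^7 m/s

λ = h/(mv)
λ = (6.626 × 10^-34 J·s) / (3.34 × 10^-27 kg × 1.109 × 10^7 m/s)
λ = 1.79 × 10^-14 m

Since v = 3.7% of c < 10% of c, relativistic corrections are NOT significant and this non-relativistic result is a good approximation.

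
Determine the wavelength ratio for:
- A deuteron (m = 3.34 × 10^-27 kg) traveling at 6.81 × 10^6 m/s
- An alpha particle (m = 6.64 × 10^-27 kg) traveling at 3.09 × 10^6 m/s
λ₁/λ₂ = 0.902

Using λ = h/(mv):

λ₁ = h/(m₁v₁) = 2.91 × 10^-14 m
λ₂ = h/(m₂v₂) = 3.23 × 10^-14 m

Ratio λ₁/λ₂ = (m₂v₂)/(m₁v₁)
         = (6.64 × 10^-27 kg × 3.09 × 10^6 m/s) / (3.34 × 10^-27 kg × 6.81 × 10^6 m/s)
         = 0.902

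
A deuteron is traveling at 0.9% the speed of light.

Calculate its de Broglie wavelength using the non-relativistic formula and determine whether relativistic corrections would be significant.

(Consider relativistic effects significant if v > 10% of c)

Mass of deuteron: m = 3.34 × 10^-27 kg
No, relativistic corrections are not needed.

Using the non-relativistic de Broglie formula λ = h/(mv):

v = 0.9% × c = 2.698 × 10^6 m/s

λ = h/(mv)
λ = (6.626 × 10^-34 J·s) / (3.34 × 10^-27 kg × 2.698 × 10^6 m/s)
λ = 7.35 × 10^-14 m

Since v = 0.9% of c < 10% of c, relativistic corrections are NOT significant and this non-relativistic result is a good approximation.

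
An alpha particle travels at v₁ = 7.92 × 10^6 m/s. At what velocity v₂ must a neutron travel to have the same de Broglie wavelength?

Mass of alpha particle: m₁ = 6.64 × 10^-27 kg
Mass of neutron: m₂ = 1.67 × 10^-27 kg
v₂ = 3.15 × 10^7 m/s

For equal de Broglie wavelengths: λ₁ = λ₂

h/(m₁v₁) = h/(m₂v₂)
m₁v₁ = m₂v₂
v₂ = v₁ · (m₁/m₂)

v₂ = 7.92 × 10^6 m/s × (6.64 × 10^-27 kg / 1.67 × 10^-27 kg)
v₂ = 3.15 × 10^7 m/s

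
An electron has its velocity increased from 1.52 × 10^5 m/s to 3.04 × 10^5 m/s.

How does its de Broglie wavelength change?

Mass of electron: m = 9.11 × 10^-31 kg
The wavelength decreases by a factor of 2.

Using λ = h/(mv):

Initial wavelength: λ₁ = h/(mv₁) = 4.79 × 10^-9 m
Final wavelength: λ₂ = h/(mv₂) = 2.39 × 10^-9 m

Since λ ∝ 1/v, when velocity increases by a factor of 2, the wavelength decreases by a factor of 2.

λ₂/λ₁ = v₁/v₂ = 1/2

The wavelength decreases by a factor of 2.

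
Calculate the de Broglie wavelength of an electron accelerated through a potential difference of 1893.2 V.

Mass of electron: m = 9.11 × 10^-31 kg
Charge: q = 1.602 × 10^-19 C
2.82 × 10^-11 m

When a particle is accelerated through voltage V, it gains kinetic energy KE = qV.

The de Broglie wavelength is then λ = h/√(2mqV):

λ = h/√(2mqV)
λ = (6.626 × 10^-34 J·s) / √(2 × 9.11 × 10^-31 kg × 1.602 × 10^-19 C × 1893.2 V)
λ = 2.82 × 10^-11 m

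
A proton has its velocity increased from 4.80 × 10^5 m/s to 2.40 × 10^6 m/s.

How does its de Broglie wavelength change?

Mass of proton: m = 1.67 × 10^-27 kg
The wavelength decreases by a factor of 5.

Using λ = h/(mv):

Initial wavelength: λ₁ = h/(mv₁) = 8.27 × 10^-13 m
Final wavelength: λ₂ = h/(mv₂) = 1.65 × 10^-13 m

Since λ ∝ 1/v, when velocity increases by a factor of 5, the wavelength decreases by a factor of 5.

λ₂/λ₁ = v₁/v₂ = 1/5

The wavelength decreases by a factor of 5.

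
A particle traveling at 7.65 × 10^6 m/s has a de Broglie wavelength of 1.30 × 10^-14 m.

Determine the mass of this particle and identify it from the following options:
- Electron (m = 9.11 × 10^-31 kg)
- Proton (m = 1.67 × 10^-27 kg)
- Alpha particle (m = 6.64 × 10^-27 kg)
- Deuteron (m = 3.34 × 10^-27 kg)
The particle is an alpha particle.

From λ = h/(mv), solve for mass:

m = h/(λv)
m = (6.626 × 10^-34 J·s) / (1.30 × 10^-14 m × 7.65 × 10^6 m/s)
m = 6.66 × 10^-27 kg

Comparing with the listed masses, this is closest to an alpha particle.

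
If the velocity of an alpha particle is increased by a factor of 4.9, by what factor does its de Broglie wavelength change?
The wavelength decreases by a factor of 4.9.

From λ = h/(mv), the wavelength is inversely proportional to velocity:

λ ∝ 1/v

If v → 4.9v, then λ → λ/4.9

When velocity is increased by a factor of 4.9, the wavelength decreases by a factor of 4.9.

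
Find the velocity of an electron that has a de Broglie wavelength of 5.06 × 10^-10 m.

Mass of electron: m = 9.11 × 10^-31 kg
1.44 × 10^6 m/s

From the de Broglie relation λ = h/(mv), we solve for v:

v = h/(mλ)
v = (6.626 × 10^-34 J·s) / (9.11 × 10^-31 kg × 5.06 × 10^-10 m)
v = 1.44 × 10^6 m/s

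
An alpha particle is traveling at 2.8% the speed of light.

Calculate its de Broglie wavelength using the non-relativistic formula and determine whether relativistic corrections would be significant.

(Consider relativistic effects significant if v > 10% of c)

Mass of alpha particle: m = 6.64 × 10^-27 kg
No, relativistic corrections are not needed.

Using the non-relativistic de Broglie formula λ = h/(mv):

v = 2.8% × c = 8.394 × 10^6 m/s

λ = h/(mv)
λ = (6.626 × 10^-34 J·s) / (6.64 × 10^-27 kg × 8.394 × 10^6 m/s)
λ = 1.19 × 10^-14 m

Since v = 2.8% of c < 10% of c, relativistic corrections are NOT significant and this non-relativistic result is a good approximation.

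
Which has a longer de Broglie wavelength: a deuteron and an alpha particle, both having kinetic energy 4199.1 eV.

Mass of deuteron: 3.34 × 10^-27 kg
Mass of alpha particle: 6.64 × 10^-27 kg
The deuteron has the longer wavelength.

Using λ = h/√(2mKE):

For deuteron: λ₁ = h/√(2m₁KE) = 3.13 × 10^-13 m
For alpha particle: λ₂ = h/√(2m₂KE) = 2.22 × 10^-13 m

Since λ ∝ 1/√m at constant kinetic energy, the lighter particle has the longer wavelength.

The deuteron has the longer de Broglie wavelength.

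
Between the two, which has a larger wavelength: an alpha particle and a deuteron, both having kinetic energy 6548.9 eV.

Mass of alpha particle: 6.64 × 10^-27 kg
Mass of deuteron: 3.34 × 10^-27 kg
The deuteron has the longer wavelength.

Using λ = h/√(2mKE):

For alpha particle: λ₁ = h/√(2m₁KE) = 1.78 × 10^-13 m
For deuteron: λ₂ = h/√(2m₂KE) = 2.50 × 10^-13 m

Since λ ∝ 1/√m at constant kinetic energy, the lighter particle has the longer wavelength.

The deuteron has the longer de Broglie wavelength.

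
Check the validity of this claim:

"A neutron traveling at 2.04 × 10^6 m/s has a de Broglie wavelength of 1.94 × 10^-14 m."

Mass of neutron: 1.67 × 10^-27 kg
False

The claim is incorrect.

Using λ = h/(mv):
λ = (6.626 × 10^-34 J·s) / (1.67 × 10^-27 kg × 2.04 × 10^6 m/s)
λ = 1.94 × 10^-13 m

The actual wavelength differs from the claimed 1.94 × 10^-14 m.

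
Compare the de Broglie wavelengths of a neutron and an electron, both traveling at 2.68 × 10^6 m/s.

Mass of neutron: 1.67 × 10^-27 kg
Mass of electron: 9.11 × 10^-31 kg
The electron has the longer wavelength.

Using λ = h/(mv), since both particles have the same velocity, the wavelength depends only on mass.

For neutron: λ₁ = h/(m₁v) = 1.48 × 10^-13 m
For electron: λ₂ = h/(m₂v) = 2.71 × 10^-10 m

Since λ ∝ 1/m at constant velocity, the lighter particle has the longer wavelength.

The electron has the longer de Broglie wavelength.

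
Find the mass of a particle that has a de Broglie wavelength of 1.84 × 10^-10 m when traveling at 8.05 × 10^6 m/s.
4.47 × 10^-31 kg

From the de Broglie relation λ = h/(mv), we solve for m:

m = h/(λv)
m = (6.626 × 10^-34 J·s) / (1.84 × 10^-10 m × 8.05 × 10^6 m/s)
m = 4.47 × 10^-31 kg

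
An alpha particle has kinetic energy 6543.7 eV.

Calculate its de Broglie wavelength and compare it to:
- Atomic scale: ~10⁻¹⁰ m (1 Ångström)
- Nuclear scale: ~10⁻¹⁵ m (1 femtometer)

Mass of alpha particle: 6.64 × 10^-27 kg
λ = 1.78 × 10^-13 m, which is between nuclear and atomic scales.

Using λ = h/√(2mKE):

KE = 6543.7 eV = 1.048 × 10^-15 J

λ = h/√(2mKE)
λ = (6.626 × 10^-34 J·s) / √(2 × 6.64 × 10^-27 kg × 1.048 × 10^-15 J)
λ = 1.78 × 10^-13 m

Comparison:
- Atomic scale (10⁻¹⁰ m): λ is 0.0018× this size
- Nuclear scale (10⁻¹⁵ m): λ is 1.8e+02× this size

The wavelength is between nuclear and atomic scales.

This wavelength is appropriate for probing atomic structure but too large for nuclear physics experiments.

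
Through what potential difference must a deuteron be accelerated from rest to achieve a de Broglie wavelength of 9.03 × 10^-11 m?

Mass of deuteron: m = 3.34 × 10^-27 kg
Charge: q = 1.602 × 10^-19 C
5.03 × 10^-2 V

From λ = h/√(2mqV), we solve for V:

λ² = h²/(2mqV)
V = h²/(2mqλ²)
V = (6.626 × 10^-34 J·s)² / (2 × 3.34 × 10^-27 kg × 1.602 × 10^-19 C × (9.03 × 10^-11 m)²)
V = 5.03 × 10^-2 V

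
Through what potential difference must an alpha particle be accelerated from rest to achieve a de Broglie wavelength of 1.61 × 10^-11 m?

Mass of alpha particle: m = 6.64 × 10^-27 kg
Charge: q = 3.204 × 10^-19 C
3.98 × 10^-1 V

From λ = h/√(2mqV), we solve for V:

λ² = h²/(2mqV)
V = h²/(2mqλ²)
V = (6.626 × 10^-34 J·s)² / (2 × 6.64 × 10^-27 kg × 3.204 × 10^-19 C × (1.61 × 10^-11 m)²)
V = 3.98 × 10^-1 V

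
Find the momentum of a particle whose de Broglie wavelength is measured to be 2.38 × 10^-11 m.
2.78 × 10^-23 kg·m/s

From the de Broglie relation λ = h/p, we solve for p:

p = h/λ
p = (6.626 × 10^-34 J·s) / (2.38 × 10^-11 m)
p = 2.78 × 10^-23 kg·m/s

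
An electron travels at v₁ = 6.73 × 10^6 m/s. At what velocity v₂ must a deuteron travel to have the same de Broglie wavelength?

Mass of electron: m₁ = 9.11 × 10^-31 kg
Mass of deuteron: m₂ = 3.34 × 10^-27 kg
v₂ = 1.84 × 10^3 m/s

For equal de Broglie wavelengths: λ₁ = λ₂

h/(m₁v₁) = h/(m₂v₂)
m₁v₁ = m₂v₂
v₂ = v₁ · (m₁/m₂)

v₂ = 6.73 × 10^6 m/s × (9.11 × 10^-31 kg / 3.34 × 10^-27 kg)
v₂ = 1.84 × 10^3 m/s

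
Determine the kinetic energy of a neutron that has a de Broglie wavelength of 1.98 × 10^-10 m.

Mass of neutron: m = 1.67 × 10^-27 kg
3.35 × 10^-21 J (or 0.0209 eV)

From λ = h/√(2mKE), we solve for KE:

λ² = h²/(2mKE)
KE = h²/(2mλ²)
KE = (6.626 × 10^-34 J·s)² / (2 × 1.67 × 10^-27 kg × (1.98 × 10^-10 m)²)
KE = 3.35 × 10^-21 J
KE = 0.0209 eV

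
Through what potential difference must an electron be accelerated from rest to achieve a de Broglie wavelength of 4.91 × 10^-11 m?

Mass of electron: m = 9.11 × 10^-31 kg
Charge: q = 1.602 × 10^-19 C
624 V

From λ = h/√(2mqV), we solve for V:

λ² = h²/(2mqV)
V = h²/(2mqλ²)
V = (6.626 × 10^-34 J·s)² / (2 × 9.11 × 10^-31 kg × 1.602 × 10^-19 C × (4.91 × 10^-11 m)²)
V = 624 V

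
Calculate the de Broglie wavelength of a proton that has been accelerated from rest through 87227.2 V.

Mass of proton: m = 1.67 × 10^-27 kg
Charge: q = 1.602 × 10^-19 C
9.70 × 10^-14 m

When a particle is accelerated through voltage V, it gains kinetic energy KE = qV.

The de Broglie wavelength is then λ = h/√(2mqV):

λ = h/√(2mqV)
λ = (6.626 × 10^-34 J·s) / √(2 × 1.67 × 10^-27 kg × 1.602 × 10^-19 C × 87227.2 V)
λ = 9.70 × 10^-14 m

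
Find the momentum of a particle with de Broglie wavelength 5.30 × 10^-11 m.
1.25 × 10^-23 kg·m/s

From the de Broglie relation λ = h/p, we solve for p:

p = h/λ
p = (6.626 × 10^-34 J·s) / (5.30 × 10^-11 m)
p = 1.25 × 10^-23 kg·m/s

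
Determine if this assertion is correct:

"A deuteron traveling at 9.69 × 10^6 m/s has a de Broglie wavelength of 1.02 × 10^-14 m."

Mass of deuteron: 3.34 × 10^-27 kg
False

The claim is incorrect.

Using λ = h/(mv):
λ = (6.626 × 10^-34 J·s) / (3.34 × 10^-27 kg × 9.69 × 10^6 m/s)
λ = 2.05 × 10^-14 m

The actual wavelength differs from the claimed 1.02 × 10^-14 m.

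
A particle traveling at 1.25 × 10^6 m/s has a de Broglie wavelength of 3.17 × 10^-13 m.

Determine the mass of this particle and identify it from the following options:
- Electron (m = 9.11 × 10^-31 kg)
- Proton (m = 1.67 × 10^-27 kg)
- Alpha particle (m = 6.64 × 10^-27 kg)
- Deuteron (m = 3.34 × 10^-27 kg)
The particle is a proton.

From λ = h/(mv), solve for mass:

m = h/(λv)
m = (6.626 × 10^-34 J·s) / (3.17 × 10^-13 m × 1.25 × 10^6 m/s)
m = 1.67 × 10^-27 kg

Comparing with the listed masses, this is closest to a proton.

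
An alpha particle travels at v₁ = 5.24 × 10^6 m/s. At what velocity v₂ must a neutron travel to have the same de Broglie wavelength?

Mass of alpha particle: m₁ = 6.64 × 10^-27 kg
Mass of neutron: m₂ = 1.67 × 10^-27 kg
v₂ = 2.08 × 10^7 m/s

For equal de Broglie wavelengths: λ₁ = λ₂

h/(m₁v₁) = h/(m₂v₂)
m₁v₁ = m₂v₂
v₂ = v₁ · (m₁/m₂)

v₂ = 5.24 × 10^6 m/s × (6.64 × 10^-27 kg / 1.67 × 10^-27 kg)
v₂ = 2.08 × 10^7 m/s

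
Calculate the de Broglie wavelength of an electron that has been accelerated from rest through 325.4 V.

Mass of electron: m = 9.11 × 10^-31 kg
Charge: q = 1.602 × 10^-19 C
6.80 × 10^-11 m

When a particle is accelerated through voltage V, it gains kinetic energy KE = qV.

The de Broglie wavelength is then λ = h/√(2mqV):

λ = h/√(2mqV)
λ = (6.626 × 10^-34 J·s) / √(2 × 9.11 × 10^-31 kg × 1.602 × 10^-19 C × 325.4 V)
λ = 6.80 × 10^-11 m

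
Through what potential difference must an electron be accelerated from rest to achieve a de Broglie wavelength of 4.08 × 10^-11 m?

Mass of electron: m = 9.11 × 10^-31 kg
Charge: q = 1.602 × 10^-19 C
904 V

From λ = h/√(2mqV), we solve for V:

λ² = h²/(2mqV)
V = h²/(2mqλ²)
V = (6.626 × 10^-34 J·s)² / (2 × 9.11 × 10^-31 kg × 1.602 × 10^-19 C × (4.08 × 10^-11 m)²)
V = 904 V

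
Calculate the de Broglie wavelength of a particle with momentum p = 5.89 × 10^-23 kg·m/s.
1.12 × 10^-11 m

Using the de Broglie relation λ = h/p:

λ = h/p
λ = (6.626 × 10^-34 J·s) / (5.89 × 10^-23 kg·m/s)
λ = 1.12 × 10^-11 m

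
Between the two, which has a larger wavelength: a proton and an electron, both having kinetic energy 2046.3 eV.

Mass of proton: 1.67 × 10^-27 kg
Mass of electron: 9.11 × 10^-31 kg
The electron has the longer wavelength.

Using λ = h/√(2mKE):

For proton: λ₁ = h/√(2m₁KE) = 6.33 × 10^-13 m
For electron: λ₂ = h/√(2m₂KE) = 2.71 × 10^-11 m

Since λ ∝ 1/√m at constant kinetic energy, the lighter particle has the longer wavelength.

The electron has the longer de Broglie wavelength.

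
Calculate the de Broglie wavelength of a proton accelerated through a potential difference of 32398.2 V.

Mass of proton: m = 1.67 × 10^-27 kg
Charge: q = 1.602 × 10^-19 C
1.59 × 10^-13 m

When a particle is accelerated through voltage V, it gains kinetic energy KE = qV.

The de Broglie wavelength is then λ = h/√(2mqV):

λ = h/√(2mqV)
λ = (6.626 × 10^-34 J·s) / √(2 × 1.67 × 10^-27 kg × 1.602 × 10^-19 C × 32398.2 V)
λ = 1.59 × 10^-13 m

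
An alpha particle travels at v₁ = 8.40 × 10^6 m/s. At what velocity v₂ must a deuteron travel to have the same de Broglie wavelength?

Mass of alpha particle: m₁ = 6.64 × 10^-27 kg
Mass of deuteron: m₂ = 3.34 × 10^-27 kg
v₂ = 1.67 × 10^7 m/s

For equal de Broglie wavelengths: λ₁ = λ₂

h/(m₁v₁) = h/(m₂v₂)
m₁v₁ = m₂v₂
v₂ = v₁ · (m₁/m₂)

v₂ = 8.40 × 10^6 m/s × (6.64 × 10^-27 kg / 3.34 × 10^-27 kg)
v₂ = 1.67 × 10^7 m/s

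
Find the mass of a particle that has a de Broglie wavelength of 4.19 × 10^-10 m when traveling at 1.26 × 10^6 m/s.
1.26 × 10^-30 kg

From the de Broglie relation λ = h/(mv), we solve for m:

m = h/(λv)
m = (6.626 × 10^-34 J·s) / (4.19 × 10^-10 m × 1.26 × 10^6 m/s)
m = 1.26 × 10^-30 kg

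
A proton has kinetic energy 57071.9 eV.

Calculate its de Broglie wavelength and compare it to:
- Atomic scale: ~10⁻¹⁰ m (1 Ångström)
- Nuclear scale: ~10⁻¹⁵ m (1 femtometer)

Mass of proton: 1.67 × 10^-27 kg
λ = 1.20 × 10^-13 m, which is between nuclear and atomic scales.

Using λ = h/√(2mKE):

KE = 57071.9 eV = 9.144 × 10^-15 J

λ = h/√(2mKE)
λ = (6.626 × 10^-34 J·s) / √(2 × 1.67 × 10^-27 kg × 9.144 × 10^-15 J)
λ = 1.20 × 10^-13 m

Comparison:
- Atomic scale (10⁻¹⁰ m): λ is 0.0012× this size
- Nuclear scale (10⁻¹⁵ m): λ is 1.2e+02× this size

The wavelength is between nuclear and atomic scales.

This wavelength is appropriate for probing atomic structure but too large for nuclear physics experiments.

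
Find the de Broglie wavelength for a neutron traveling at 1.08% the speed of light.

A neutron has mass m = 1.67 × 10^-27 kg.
1.23 × 10^-13 m

Using the de Broglie relation λ = h/(mv):

v = 1.08% × c = 3.238 × 10^6 m/s

λ = h/(mv)
λ = (6.626 × 10^-34 J·s) / (1.67 × 10^-27 kg × 3.238 × 10^6 m/s)
λ = 1.23 × 10^-13 m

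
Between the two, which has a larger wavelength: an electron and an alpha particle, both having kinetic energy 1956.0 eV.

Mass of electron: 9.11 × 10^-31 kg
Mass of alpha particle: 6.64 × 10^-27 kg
The electron has the longer wavelength.

Using λ = h/√(2mKE):

For electron: λ₁ = h/√(2m₁KE) = 2.77 × 10^-11 m
For alpha particle: λ₂ = h/√(2m₂KE) = 3.25 × 10^-13 m

Since λ ∝ 1/√m at constant kinetic energy, the lighter particle has the longer wavelength.

The electron has the longer de Broglie wavelength.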